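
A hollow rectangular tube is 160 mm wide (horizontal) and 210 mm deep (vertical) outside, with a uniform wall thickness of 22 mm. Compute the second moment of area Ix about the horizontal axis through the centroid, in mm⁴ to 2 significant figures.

Break the section into simple shapes (no overlaps), measuring from the bottom-left corner of the bounding box.
Outer rectangle: 160 × 210, A = 33 600 mm², y = 105 mm, Ī = 123 480 000 mm⁴.
Inner void (subtracted): 116 × 166, A = 19 256 mm², y = 105 mm, Ī = 44 218 195 mm⁴.
By symmetry the centroid is at mid-height, ȳ = 105 mm.
All pieces are centred on the horizontal axis through the centroid, so I = ΣĪ (holes subtracted) = 79 261 805 mm⁴.

Ix ≈ 7.9 × 10⁷ mm⁴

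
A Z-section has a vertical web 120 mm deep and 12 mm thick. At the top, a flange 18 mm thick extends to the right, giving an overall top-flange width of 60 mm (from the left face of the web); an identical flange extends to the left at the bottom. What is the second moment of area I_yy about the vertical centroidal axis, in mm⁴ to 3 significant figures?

I_yy ≈ 1.90 × 10⁶ mm⁴

Break the section into simple shapes (no overlaps), measuring from the bottom-left corner of the bounding box.
Web: 12 × 120, A = 1 440 mm², x = 54 mm, Ī = 17 280 mm⁴.
Top flange (beyond web): 48 × 18, A = 864 mm², x = 84 mm, Ī = 165 888 mm⁴.
Bottom flange (beyond web): 48 × 18, A = 864 mm², x = 24 mm, Ī = 165 888 mm⁴.
Centroid: x̄ = ΣA·x / ΣA = 54 mm.
Transfer each piece to the vertical centroidal axis using Ī + A·d² with d = x − 54:
  web: d = 0 mm → contributes +17 280 mm⁴
  top flange (beyond web): d = 30 mm → contributes +943 488 mm⁴
  bottom flange (beyond web): d = -30 mm → contributes +943 488 mm⁴
Total I = 1 904 256 mm⁴.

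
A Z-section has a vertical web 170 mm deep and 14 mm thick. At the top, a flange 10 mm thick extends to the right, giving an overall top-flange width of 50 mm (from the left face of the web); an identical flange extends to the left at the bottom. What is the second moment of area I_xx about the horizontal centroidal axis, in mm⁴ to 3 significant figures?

Treat the section as a set of non-overlapping primitives; coordinates are from the bounding-box lower-left.
Web: 14 × 170, A = 2 380 mm², y = 85 mm, Ī = 5 731 833 mm⁴.
Top flange (beyond web): 36 × 10, A = 360 mm², y = 165 mm, Ī = 3 000 mm⁴.
Bottom flange (beyond web): 36 × 10, A = 360 mm², y = 5 mm, Ī = 3 000 mm⁴.
Centroid: ȳ = ΣA·y / ΣA = 85 mm.
Transfer each piece to the horizontal centroidal axis using Ī + A·d² with d = y − 85:
  web: d = 0 mm → contributes +5 731 833 mm⁴
  top flange (beyond web): d = 80 mm → contributes +2 307 000 mm⁴
  bottom flange (beyond web): d = -80 mm → contributes +2 307 000 mm⁴
Total I = 10 345 833 mm⁴.

I_xx ≈ 1.03 × 10⁷ mm⁴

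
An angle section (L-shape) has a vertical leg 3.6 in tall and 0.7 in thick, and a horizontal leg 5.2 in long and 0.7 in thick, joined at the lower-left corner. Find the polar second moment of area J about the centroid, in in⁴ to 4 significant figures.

J ≈ 20.68 in⁴

Treat the section as a set of non-overlapping primitives; coordinates are from the bounding-box lower-left.
Vertical leg: 0.7 × 3.6, A = 2.52 in², y = 1.8 in, Ī = 2.7216 in⁴.
Horizontal leg (remainder): 4.5 × 0.7, A = 3.15 in², y = 0.35 in, Ī = 0.128625 in⁴.
Centroid: ȳ = ΣA·y / ΣA = 0.994444 in.
Transfer each piece to the centroidal x-axis using Ī + A·d² with d = y − 0.994444:
  vertical leg: d = 0.805556 in → contributes +4.35688 in⁴
  horizontal leg (remainder): d = -0.644444 in → contributes +1.43685 in⁴
Total I = 5.79373 in⁴.
For the y-axis: x̄ = 1.79444 in.
Repeating about the centroidal y-axis gives I_y = 14.8825 in⁴.
Polar second moment: J = I_x + I_y = 20.6763 in⁴.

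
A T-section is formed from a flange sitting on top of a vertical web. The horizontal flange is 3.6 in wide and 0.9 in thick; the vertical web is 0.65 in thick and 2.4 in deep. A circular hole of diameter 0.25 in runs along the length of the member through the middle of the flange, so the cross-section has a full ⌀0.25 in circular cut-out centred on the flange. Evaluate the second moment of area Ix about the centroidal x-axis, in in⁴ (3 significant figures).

Ix ≈ 3.82 in⁴

Split into non-overlapping primitives; take the origin at the lower-left of the bounding box.
Flange: 3.6 × 0.9, A = 3.24 in², y = 2.85 in, Ī = 0.2187 in⁴.
Web: 0.65 × 2.4, A = 1.56 in², y = 1.2 in, Ī = 0.7488 in⁴.
Hole (subtracted): ⌀0.25, A = 0.049087 in², y = 2.85 in, Ī = 0.00019175 in⁴.
Centroid: ȳ = ΣA·y / ΣA = 2.3082 in.
Transfer each piece to the centroidal x-axis using Ī + A·d² with d = y − 2.3082:
  flange: d = 0.54179 in → contributes +1.1698 in⁴
  web: d = -1.1082 in → contributes +2.6647 in⁴
  hole: d = 0.54179 in → contributes −0.014601 in⁴
Total I = 3.8198 in⁴.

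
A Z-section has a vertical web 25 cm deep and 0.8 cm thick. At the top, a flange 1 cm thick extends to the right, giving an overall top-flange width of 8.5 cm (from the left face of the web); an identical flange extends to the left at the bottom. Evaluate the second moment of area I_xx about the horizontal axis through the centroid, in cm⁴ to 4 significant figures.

I_xx ≈ 3261 cm⁴

Split into non-overlapping primitives; take the origin at the lower-left of the bounding box.
Web: 0.8 × 25, A = 20 cm², y = 12.5 cm, Ī = 1041.67 cm⁴.
Top flange (beyond web): 7.7 × 1, A = 7.7 cm², y = 24.5 cm, Ī = 0.641667 cm⁴.
Bottom flange (beyond web): 7.7 × 1, A = 7.7 cm², y = 0.5 cm, Ī = 0.641667 cm⁴.
Centroid: ȳ = ΣA·y / ΣA = 12.5 cm.
Transfer each piece to the horizontal axis through the centroid using Ī + A·d² with d = y − 12.5:
  web: d = 0 cm → contributes +1041.67 cm⁴
  top flange (beyond web): d = 12 cm → contributes +1109.44 cm⁴
  bottom flange (beyond web): d = -12 cm → contributes +1109.44 cm⁴
Total I = 3260.55 cm⁴.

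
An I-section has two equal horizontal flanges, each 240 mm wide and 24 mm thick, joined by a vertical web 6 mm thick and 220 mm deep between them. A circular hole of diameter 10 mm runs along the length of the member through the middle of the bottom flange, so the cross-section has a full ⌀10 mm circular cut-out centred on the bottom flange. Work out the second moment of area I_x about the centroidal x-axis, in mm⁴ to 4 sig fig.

Split into non-overlapping primitives; take the origin at the lower-left of the bounding box.
Bottom flange: 240 × 24, A = 5 760 mm², y = 12 mm, Ī = 276 480 mm⁴.
Web: 6 × 220, A = 1 320 mm², y = 134 mm, Ī = 5 324 000 mm⁴.
Top flange: 240 × 24, A = 5 760 mm², y = 256 mm, Ī = 276 480 mm⁴.
Hole (subtracted): ⌀10, A = 78.5398 mm², y = 12 mm, Ī = 490.874 mm⁴.
Centroid: ȳ = ΣA·y / ΣA = 134.751 mm.
Transfer each piece to the centroidal x-axis using Ī + A·d² with d = y − 134.751:
  bottom flange: d = -122.751 mm → contributes +87 066 833 mm⁴
  web: d = -0.750843 mm → contributes +5 324 744 mm⁴
  top flange: d = 121.249 mm → contributes +84 956 302 mm⁴
  hole: d = -122.751 mm → contributes −1 183 911 mm⁴
Total I = 176 163 968 mm⁴.

I_x ≈ 1.762 × 10⁸ mm⁴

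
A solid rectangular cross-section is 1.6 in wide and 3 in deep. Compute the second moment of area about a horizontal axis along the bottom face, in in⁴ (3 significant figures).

I_base ≈ 14.4 in⁴

The section: 1.6 × 3, A = 4.8 in², y = 1.5 in, Ī = 3.6 in⁴.
Transfer it to a horizontal axis along the bottom face using Ī + A·d² with d = y − 0:
  the section: d = 1.5 in → contributes +14.4 in⁴
Total I = 14.4 in⁴.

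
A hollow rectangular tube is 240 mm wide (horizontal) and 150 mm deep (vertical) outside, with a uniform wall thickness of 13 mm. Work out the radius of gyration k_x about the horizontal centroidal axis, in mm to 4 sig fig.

k_x ≈ 59.49 mm

Decompose the section into non-overlapping parts with the origin at the bottom-left of its bounding rectangle.
Outer rectangle: 240 × 150, A = 36 000 mm², y = 75 mm, Ī = 67 500 000 mm⁴.
Inner void (subtracted): 214 × 124, A = 26 536 mm², y = 75 mm, Ī = 34 001 461 mm⁴.
By symmetry the centroid is at mid-height, ȳ = 75 mm.
All pieces are centred on the horizontal centroidal axis, so I = ΣĪ (holes subtracted) = 33 498 539 mm⁴.
Radius of gyration: k = √(I/A) = √(33 498 539 / 9 464) = 59.4943 mm.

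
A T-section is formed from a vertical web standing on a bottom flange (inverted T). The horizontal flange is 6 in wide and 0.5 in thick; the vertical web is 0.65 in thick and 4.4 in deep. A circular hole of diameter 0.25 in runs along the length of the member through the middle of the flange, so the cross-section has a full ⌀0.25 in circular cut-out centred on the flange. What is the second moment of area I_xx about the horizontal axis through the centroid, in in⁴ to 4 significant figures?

Break the section into simple shapes (no overlaps), measuring from the bottom-left corner of the bounding box.
Flange: 6 × 0.5, A = 3 in², y = 0.25 in, Ī = 0.0625 in⁴.
Web: 0.65 × 4.4, A = 2.86 in², y = 2.7 in, Ī = 4.61413 in⁴.
Hole (subtracted): ⌀0.25, A = 0.0490874 in², y = 0.25 in, Ī = 0.000191748 in⁴.
Centroid: ȳ = ΣA·y / ΣA = 1.45583 in.
Transfer each piece to the horizontal axis through the centroid using Ī + A·d² with d = y − 1.45583:
  flange: d = -1.20583 in → contributes +4.42461 in⁴
  web: d = 1.24417 in → contributes +9.04126 in⁴
  hole: d = -1.20583 in → contributes −0.0715666 in⁴
Total I = 13.3943 in⁴.

I_xx ≈ 13.39 in⁴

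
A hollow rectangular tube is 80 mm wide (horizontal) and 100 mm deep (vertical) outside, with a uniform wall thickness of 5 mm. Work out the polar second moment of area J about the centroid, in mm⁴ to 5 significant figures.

Treat the section as a set of non-overlapping primitives; coordinates are from the bounding-box lower-left.
Outer rectangle: 80 × 100, A = 8 000 mm², y = 50 mm, Ī = 6 666 667 mm⁴.
Inner void (subtracted): 70 × 90, A = 6 300 mm², y = 50 mm, Ī = 4 252 500 mm⁴.
By symmetry the centroid is at mid-height, ȳ = 50 mm.
All pieces are centred on the centroidal x-axis, so I = ΣĪ (holes subtracted) = 2 414 167 mm⁴.
Repeating about the centroidal y-axis gives I_y = 1 694 167 mm⁴.
Polar second moment: J = I_x + I_y = 4 108 333 mm⁴.

J ≈ 4.1083 × 10⁶ mm⁴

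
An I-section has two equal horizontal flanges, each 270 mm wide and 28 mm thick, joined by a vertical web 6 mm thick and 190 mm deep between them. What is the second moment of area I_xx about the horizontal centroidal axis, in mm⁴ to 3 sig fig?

Split into non-overlapping primitives; take the origin at the lower-left of the bounding box.
Bottom flange: 270 × 28, A = 7 560 mm², y = 14 mm, Ī = 493 920 mm⁴.
Web: 6 × 190, A = 1 140 mm², y = 123 mm, Ī = 3 429 500 mm⁴.
Top flange: 270 × 28, A = 7 560 mm², y = 232 mm, Ī = 493 920 mm⁴.
By symmetry the centroid is at mid-height, ȳ = 123 mm.
Transfer each piece to the horizontal centroidal axis using Ī + A·d² with d = y − 123:
  bottom flange: d = -109 mm → contributes +90 314 280 mm⁴
  web: d = 0 mm → contributes +3 429 500 mm⁴
  top flange: d = 109 mm → contributes +90 314 280 mm⁴
Total I = 184 058 060 mm⁴.

I_xx ≈ 1.84 × 10⁸ mm⁴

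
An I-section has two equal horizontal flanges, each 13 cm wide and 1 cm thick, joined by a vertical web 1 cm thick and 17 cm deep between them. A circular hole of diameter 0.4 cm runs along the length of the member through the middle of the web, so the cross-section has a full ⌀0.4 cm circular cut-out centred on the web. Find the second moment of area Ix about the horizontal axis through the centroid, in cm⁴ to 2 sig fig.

Split into non-overlapping primitives; take the origin at the lower-left of the bounding box.
Bottom flange: 13 × 1, A = 13 cm², y = 0.5 cm, Ī = 1.083 cm⁴.
Web: 1 × 17, A = 17 cm², y = 9.5 cm, Ī = 409.4 cm⁴.
Top flange: 13 × 1, A = 13 cm², y = 18.5 cm, Ī = 1.083 cm⁴.
Hole (subtracted): ⌀0.4, A = 0.1257 cm², y = 9.5 cm, Ī = 0.001257 cm⁴.
By symmetry the centroid is at mid-height, ȳ = 9.5 cm.
Transfer each piece to the horizontal axis through the centroid using Ī + A·d² with d = y − 9.5:
  bottom flange: d = -9 cm → contributes +1 054 cm⁴
  web: d = 0 cm → contributes +409.4 cm⁴
  top flange: d = 9 cm → contributes +1 054 cm⁴
  hole: d = 0 cm → contributes −0.001257 cm⁴
Total I = 2 518 cm⁴.

Ix ≈ 2500 cm⁴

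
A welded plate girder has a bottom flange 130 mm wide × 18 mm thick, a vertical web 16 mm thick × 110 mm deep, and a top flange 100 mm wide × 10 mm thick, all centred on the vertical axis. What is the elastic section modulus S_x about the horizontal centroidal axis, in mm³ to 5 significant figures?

Treat the section as a set of non-overlapping primitives; coordinates are from the bounding-box lower-left.
Bottom plate: 130 × 18, A = 2 340 mm², y = 9 mm, Ī = 63 180 mm⁴.
Web plate: 16 × 110, A = 1 760 mm², y = 73 mm, Ī = 1 774 667 mm⁴.
Top plate: 100 × 10, A = 1 000 mm², y = 133 mm, Ī = 8333.333 mm⁴.
Centroid: ȳ = ΣA·y / ΣA = 55.4 mm.
Transfer each piece to the horizontal centroidal axis using Ī + A·d² with d = y − 55.4:
  bottom plate: d = -46.4 mm → contributes +5 101 106 mm⁴
  web plate: d = 17.6 mm → contributes +2 319 844 mm⁴
  top plate: d = 77.6 mm → contributes +6 030 093 mm⁴
Total I = 13 451 044 mm⁴.
Extreme fibre distance c = 82.6 mm; S = I/c = 162845.6 mm³.

S_x ≈ 1.6285 × 10⁵ mm³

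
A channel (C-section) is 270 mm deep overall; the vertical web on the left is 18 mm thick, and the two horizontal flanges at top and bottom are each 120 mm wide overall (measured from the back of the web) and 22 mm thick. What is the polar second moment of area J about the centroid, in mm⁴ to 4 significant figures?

Split into non-overlapping primitives; take the origin at the lower-left of the bounding box.
Web: 18 × 270, A = 4 860 mm², y = 135 mm, Ī = 29 524 500 mm⁴.
Top flange (beyond web): 102 × 22, A = 2 244 mm², y = 259 mm, Ī = 90 508 mm⁴.
Bottom flange (beyond web): 102 × 22, A = 2 244 mm², y = 11 mm, Ī = 90 508 mm⁴.
By symmetry the centroid is at mid-height, ȳ = 135 mm.
Transfer each piece to the centroidal x-axis using Ī + A·d² with d = y − 135:
  web: d = 0 mm → contributes +29 524 500 mm⁴
  top flange (beyond web): d = 124 mm → contributes +34 594 252 mm⁴
  bottom flange (beyond web): d = -124 mm → contributes +34 594 252 mm⁴
Total I = 98 713 004 mm⁴.
For the y-axis: x̄ = 37.8062 mm.
Repeating about the centroidal y-axis gives I_y = 12 422 193 mm⁴.
Polar second moment: J = I_x + I_y = 111 135 197 mm⁴.

J ≈ 1.111 × 10⁸ mm⁴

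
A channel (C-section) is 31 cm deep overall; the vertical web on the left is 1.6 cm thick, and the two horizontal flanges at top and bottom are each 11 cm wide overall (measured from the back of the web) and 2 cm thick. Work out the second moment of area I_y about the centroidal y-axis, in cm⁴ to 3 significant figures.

I_y ≈ 934 cm⁴

Decompose the section into non-overlapping parts with the origin at the bottom-left of its bounding rectangle.
Web: 1.6 × 31, A = 49.6 cm², x = 0.8 cm, Ī = 10.581 cm⁴.
Top flange (beyond web): 9.4 × 2, A = 18.8 cm², x = 6.3 cm, Ī = 138.43 cm⁴.
Bottom flange (beyond web): 9.4 × 2, A = 18.8 cm², x = 6.3 cm, Ī = 138.43 cm⁴.
Centroid: x̄ = ΣA·x / ΣA = 3.1716 cm.
Transfer each piece to the centroidal y-axis using Ī + A·d² with d = x − 3.1716:
  web: d = -2.3716 cm → contributes +289.55 cm⁴
  top flange (beyond web): d = 3.1284 cm → contributes +322.43 cm⁴
  bottom flange (beyond web): d = 3.1284 cm → contributes +322.43 cm⁴
Total I = 934.4 cm⁴.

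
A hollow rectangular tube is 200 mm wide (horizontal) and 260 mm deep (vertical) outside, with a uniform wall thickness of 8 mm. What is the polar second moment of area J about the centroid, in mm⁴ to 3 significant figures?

J ≈ 1.17 × 10⁸ mm⁴

Treat the section as a set of non-overlapping primitives; coordinates are from the bounding-box lower-left.
Outer rectangle: 200 × 260, A = 52 000 mm², y = 130 mm, Ī = 292 933 333 mm⁴.
Inner void (subtracted): 184 × 244, A = 44 896 mm², y = 130 mm, Ī = 222 744 021 mm⁴.
By symmetry the centroid is at mid-height, ȳ = 130 mm.
All pieces are centred on the centroidal x-axis, so I = ΣĪ (holes subtracted) = 70 189 312 mm⁴.
Repeating about the centroidal y-axis gives I_y = 46 666 752 mm⁴.
Polar second moment: J = I_x + I_y = 116 856 064 mm⁴.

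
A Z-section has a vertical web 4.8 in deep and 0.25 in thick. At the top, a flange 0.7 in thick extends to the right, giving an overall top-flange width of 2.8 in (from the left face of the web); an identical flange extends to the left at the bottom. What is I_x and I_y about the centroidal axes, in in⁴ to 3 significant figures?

I_x ≈ 17.5 in⁴, I_y ≈ 8.94 in⁴

Split into non-overlapping primitives; take the origin at the lower-left of the bounding box.
Web: 0.25 × 4.8, A = 1.2 in², y = 2.4 in, Ī = 2.304 in⁴.
Top flange (beyond web): 2.55 × 0.7, A = 1.785 in², y = 4.45 in, Ī = 0.072888 in⁴.
Bottom flange (beyond web): 2.55 × 0.7, A = 1.785 in², y = 0.35 in, Ī = 0.072888 in⁴.
Centroid: ȳ = ΣA·y / ΣA = 2.4 in.
Transfer each piece to the centroidal x-axis using Ī + A·d² with d = y − 2.4:
  web: d = 0 in → contributes +2.304 in⁴
  top flange (beyond web): d = 2.05 in → contributes +7.5744 in⁴
  bottom flange (beyond web): d = -2.05 in → contributes +7.5744 in⁴
Total I = 17.453 in⁴.
For the y-axis: x̄ = 2.675 in.
Repeating about the centroidal y-axis gives I_y = 8.9379 in⁴.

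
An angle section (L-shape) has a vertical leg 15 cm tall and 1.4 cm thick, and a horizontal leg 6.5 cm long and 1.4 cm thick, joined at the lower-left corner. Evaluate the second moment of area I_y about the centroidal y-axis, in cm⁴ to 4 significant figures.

Decompose the section into non-overlapping parts with the origin at the bottom-left of its bounding rectangle.
Vertical leg: 1.4 × 15, A = 21 cm², x = 0.7 cm, Ī = 3.43 cm⁴.
Horizontal leg (remainder): 5.1 × 1.4, A = 7.14 cm², x = 3.95 cm, Ī = 15.476 cm⁴.
Centroid: x̄ = ΣA·x / ΣA = 1.52463 cm.
Transfer each piece to the centroidal y-axis using Ī + A·d² with d = x − 1.52463:
  vertical leg: d = -0.824627 cm → contributes +17.7102 cm⁴
  horizontal leg (remainder): d = 2.42537 cm → contributes +57.4765 cm⁴
Total I = 75.1867 cm⁴.

I_y ≈ 75.19 cm⁴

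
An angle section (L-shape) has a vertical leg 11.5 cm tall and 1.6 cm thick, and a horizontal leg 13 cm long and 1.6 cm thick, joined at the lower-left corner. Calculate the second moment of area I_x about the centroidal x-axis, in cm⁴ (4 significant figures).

Break the section into simple shapes (no overlaps), measuring from the bottom-left corner of the bounding box.
Vertical leg: 1.6 × 11.5, A = 18.4 cm², y = 5.75 cm, Ī = 202.783 cm⁴.
Horizontal leg (remainder): 11.4 × 1.6, A = 18.24 cm², y = 0.8 cm, Ī = 3.8912 cm⁴.
Centroid: ȳ = ΣA·y / ΣA = 3.28581 cm.
Transfer each piece to the centroidal x-axis using Ī + A·d² with d = y − 3.28581:
  vertical leg: d = 2.46419 cm → contributes +314.513 cm⁴
  horizontal leg (remainder): d = -2.48581 cm → contributes +116.601 cm⁴
Total I = 431.113 cm⁴.

I_x ≈ 431.1 cm⁴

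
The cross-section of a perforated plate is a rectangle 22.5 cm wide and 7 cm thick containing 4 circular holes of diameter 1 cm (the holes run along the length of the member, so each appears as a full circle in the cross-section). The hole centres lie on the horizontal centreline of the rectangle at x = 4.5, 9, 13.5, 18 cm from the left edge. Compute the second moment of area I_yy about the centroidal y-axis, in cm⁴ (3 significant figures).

Break the section into simple shapes (no overlaps), measuring from the bottom-left corner of the bounding box.
Plate: 22.5 × 7, A = 157.5 cm², x = 11.25 cm, Ī = 6644.5 cm⁴.
Hole 1 (subtracted): ⌀1, A = 0.7854 cm², x = 4.5 cm, Ī = 0.049087 cm⁴.
Hole 2 (subtracted): ⌀1, A = 0.7854 cm², x = 9 cm, Ī = 0.049087 cm⁴.
Hole 3 (subtracted): ⌀1, A = 0.7854 cm², x = 13.5 cm, Ī = 0.049087 cm⁴.
Hole 4 (subtracted): ⌀1, A = 0.7854 cm², x = 18 cm, Ī = 0.049087 cm⁴.
By symmetry the centroid is at mid-width, x̄ = 11.25 cm.
Transfer each piece to the centroidal y-axis using Ī + A·d² with d = x − 11.25:
  plate: d = 0 cm → contributes +6644.5 cm⁴
  hole 1: d = -6.75 cm → contributes −35.834 cm⁴
  hole 2: d = -2.25 cm → contributes −4.0252 cm⁴
  hole 3: d = 2.25 cm → contributes −4.0252 cm⁴
  hole 4: d = 6.75 cm → contributes −35.834 cm⁴
Total I = 6564.8 cm⁴.

I_yy ≈ 6560 cm⁴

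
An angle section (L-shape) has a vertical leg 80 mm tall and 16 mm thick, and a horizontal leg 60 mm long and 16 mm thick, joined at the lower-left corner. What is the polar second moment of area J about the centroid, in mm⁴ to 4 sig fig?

J ≈ 1.712 × 10⁶ mm⁴

Decompose the section into non-overlapping parts with the origin at the bottom-left of its bounding rectangle.
Vertical leg: 16 × 80, A = 1 280 mm², y = 40 mm, Ī = 682 667 mm⁴.
Horizontal leg (remainder): 44 × 16, A = 704 mm², y = 8 mm, Ī = 15018.7 mm⁴.
Centroid: ȳ = ΣA·y / ΣA = 28.6452 mm.
Transfer each piece to the centroidal x-axis using Ī + A·d² with d = y − 28.6452:
  vertical leg: d = 11.3548 mm → contributes +847 700 mm⁴
  horizontal leg (remainder): d = -20.6452 mm → contributes +315 079 mm⁴
Total I = 1 162 780 mm⁴.
For the y-axis: x̄ = 18.6452 mm.
Repeating about the centroidal y-axis gives I_y = 549 660 mm⁴.
Polar second moment: J = I_x + I_y = 1 712 439 mm⁴.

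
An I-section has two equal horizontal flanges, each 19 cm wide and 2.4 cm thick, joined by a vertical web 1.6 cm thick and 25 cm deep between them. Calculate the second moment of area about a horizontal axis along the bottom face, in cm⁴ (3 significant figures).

I_base ≈ 4.84 × 10⁴ cm⁴

Break the section into simple shapes (no overlaps), measuring from the bottom-left corner of the bounding box.
Bottom flange: 19 × 2.4, A = 45.6 cm², y = 1.2 cm, Ī = 21.888 cm⁴.
Web: 1.6 × 25, A = 40 cm², y = 14.9 cm, Ī = 2083.3 cm⁴.
Top flange: 19 × 2.4, A = 45.6 cm², y = 28.6 cm, Ī = 21.888 cm⁴.
Transfer each piece to the base of the section using Ī + A·d² with d = y − 0:
  bottom flange: d = 1.2 cm → contributes +87.552 cm⁴
  web: d = 14.9 cm → contributes +10 964 cm⁴
  top flange: d = 28.6 cm → contributes +37 321 cm⁴
Total I = 48 372 cm⁴.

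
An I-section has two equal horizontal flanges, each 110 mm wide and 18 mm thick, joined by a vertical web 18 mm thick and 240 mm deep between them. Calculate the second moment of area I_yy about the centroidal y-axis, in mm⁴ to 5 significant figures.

I_yy ≈ 4.1096 × 10⁶ mm⁴

Split into non-overlapping primitives; take the origin at the lower-left of the bounding box.
Bottom flange: 110 × 18, A = 1 980 mm², x = 55 mm, Ī = 1 996 500 mm⁴.
Web: 18 × 240, A = 4 320 mm², x = 55 mm, Ī = 116 640 mm⁴.
Top flange: 110 × 18, A = 1 980 mm², x = 55 mm, Ī = 1 996 500 mm⁴.
By symmetry the centroid is at mid-width, x̄ = 55 mm.
All pieces are centred on the centroidal y-axis, so I = ΣĪ = 4 109 640 mm⁴.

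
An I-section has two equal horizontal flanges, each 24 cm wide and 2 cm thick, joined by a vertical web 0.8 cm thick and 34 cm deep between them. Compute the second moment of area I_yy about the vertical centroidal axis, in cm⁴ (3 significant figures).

Decompose the section into non-overlapping parts with the origin at the bottom-left of its bounding rectangle.
Bottom flange: 24 × 2, A = 48 cm², x = 12 cm, Ī = 2 304 cm⁴.
Web: 0.8 × 34, A = 27.2 cm², x = 12 cm, Ī = 1.4507 cm⁴.
Top flange: 24 × 2, A = 48 cm², x = 12 cm, Ī = 2 304 cm⁴.
By symmetry the centroid is at mid-width, x̄ = 12 cm.
All pieces are centred on the vertical centroidal axis, so I = ΣĪ = 4609.5 cm⁴.

I_yy ≈ 4610 cm⁴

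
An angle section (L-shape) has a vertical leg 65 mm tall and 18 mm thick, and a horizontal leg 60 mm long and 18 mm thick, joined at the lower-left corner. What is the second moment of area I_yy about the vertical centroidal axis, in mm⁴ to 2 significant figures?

Treat the section as a set of non-overlapping primitives; coordinates are from the bounding-box lower-left.
Vertical leg: 18 × 65, A = 1 170 mm², x = 9 mm, Ī = 31 590 mm⁴.
Horizontal leg (remainder): 42 × 18, A = 756 mm², x = 39 mm, Ī = 111 132 mm⁴.
Centroid: x̄ = ΣA·x / ΣA = 20.78 mm.
Transfer each piece to the vertical centroidal axis using Ī + A·d² with d = x − 20.78:
  vertical leg: d = -11.78 mm → contributes +193 831 mm⁴
  horizontal leg (remainder): d = 18.22 mm → contributes +362 219 mm⁴
Total I = 556 049 mm⁴.

I_yy ≈ 5.6 × 10⁵ mm⁴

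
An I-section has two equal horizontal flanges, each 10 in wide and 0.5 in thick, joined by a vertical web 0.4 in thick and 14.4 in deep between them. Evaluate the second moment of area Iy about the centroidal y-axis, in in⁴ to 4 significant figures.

Break the section into simple shapes (no overlaps), measuring from the bottom-left corner of the bounding box.
Bottom flange: 10 × 0.5, A = 5 in², x = 5 in, Ī = 41.6667 in⁴.
Web: 0.4 × 14.4, A = 5.76 in², x = 5 in, Ī = 0.0768 in⁴.
Top flange: 10 × 0.5, A = 5 in², x = 5 in, Ī = 41.6667 in⁴.
By symmetry the centroid is at mid-width, x̄ = 5 in.
All pieces are centred on the centroidal y-axis, so I = ΣĪ = 83.4101 in⁴.

Iy ≈ 83.41 in⁴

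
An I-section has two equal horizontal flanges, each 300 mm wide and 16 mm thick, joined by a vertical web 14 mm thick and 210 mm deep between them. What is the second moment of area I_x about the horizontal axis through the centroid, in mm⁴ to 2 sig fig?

I_x ≈ 1.3 × 10⁸ mm⁴

Decompose the section into non-overlapping parts with the origin at the bottom-left of its bounding rectangle.
Bottom flange: 300 × 16, A = 4 800 mm², y = 8 mm, Ī = 102 400 mm⁴.
Web: 14 × 210, A = 2 940 mm², y = 121 mm, Ī = 10 804 500 mm⁴.
Top flange: 300 × 16, A = 4 800 mm², y = 234 mm, Ī = 102 400 mm⁴.
By symmetry the centroid is at mid-height, ȳ = 121 mm.
Transfer each piece to the horizontal axis through the centroid using Ī + A·d² with d = y − 121:
  bottom flange: d = -113 mm → contributes +61 393 600 mm⁴
  web: d = 0 mm → contributes +10 804 500 mm⁴
  top flange: d = 113 mm → contributes +61 393 600 mm⁴
Total I = 133 591 700 mm⁴.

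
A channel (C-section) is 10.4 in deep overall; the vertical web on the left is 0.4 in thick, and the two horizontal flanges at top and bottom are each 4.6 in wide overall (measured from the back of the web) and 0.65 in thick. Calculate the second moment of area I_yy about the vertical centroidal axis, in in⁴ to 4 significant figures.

Treat the section as a set of non-overlapping primitives; coordinates are from the bounding-box lower-left.
Web: 0.4 × 10.4, A = 4.16 in², x = 0.2 in, Ī = 0.0554667 in⁴.
Top flange (beyond web): 4.2 × 0.65, A = 2.73 in², x = 2.5 in, Ī = 4.0131 in⁴.
Bottom flange (beyond web): 4.2 × 0.65, A = 2.73 in², x = 2.5 in, Ī = 4.0131 in⁴.
Centroid: x̄ = ΣA·x / ΣA = 1.50541 in.
Transfer each piece to the vertical centroidal axis using Ī + A·d² with d = x − 1.50541:
  web: d = -1.30541 in → contributes +7.14445 in⁴
  top flange (beyond web): d = 0.994595 in → contributes +6.71367 in⁴
  bottom flange (beyond web): d = 0.994595 in → contributes +6.71367 in⁴
Total I = 20.5718 in⁴.

I_yy ≈ 20.57 in⁴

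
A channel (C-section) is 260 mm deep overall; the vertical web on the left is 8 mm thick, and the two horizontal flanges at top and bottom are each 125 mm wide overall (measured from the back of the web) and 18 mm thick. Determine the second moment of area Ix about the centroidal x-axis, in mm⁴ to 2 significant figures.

Ix ≈ 7.3 × 10⁷ mm⁴

Decompose the section into non-overlapping parts with the origin at the bottom-left of its bounding rectangle.
Web: 8 × 260, A = 2 080 mm², y = 130 mm, Ī = 11 717 333 mm⁴.
Top flange (beyond web): 117 × 18, A = 2 106 mm², y = 251 mm, Ī = 56 862 mm⁴.
Bottom flange (beyond web): 117 × 18, A = 2 106 mm², y = 9 mm, Ī = 56 862 mm⁴.
By symmetry the centroid is at mid-height, ȳ = 130 mm.
Transfer each piece to the centroidal x-axis using Ī + A·d² with d = y − 130:
  web: d = 0 mm → contributes +11 717 333 mm⁴
  top flange (beyond web): d = 121 mm → contributes +30 890 808 mm⁴
  bottom flange (beyond web): d = -121 mm → contributes +30 890 808 mm⁴
Total I = 73 498 949 mm⁴.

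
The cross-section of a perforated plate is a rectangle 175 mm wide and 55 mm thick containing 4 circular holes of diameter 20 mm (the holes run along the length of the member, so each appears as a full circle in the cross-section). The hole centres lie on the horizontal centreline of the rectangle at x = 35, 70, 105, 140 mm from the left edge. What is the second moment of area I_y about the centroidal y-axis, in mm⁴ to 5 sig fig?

Decompose the section into non-overlapping parts with the origin at the bottom-left of its bounding rectangle.
Plate: 175 × 55, A = 9 625 mm², x = 87.5 mm, Ī = 24 563 802 mm⁴.
Hole 1 (subtracted): ⌀20, A = 314.1593 mm², x = 35 mm, Ī = 7853.982 mm⁴.
Hole 2 (subtracted): ⌀20, A = 314.1593 mm², x = 70 mm, Ī = 7853.982 mm⁴.
Hole 3 (subtracted): ⌀20, A = 314.1593 mm², x = 105 mm, Ī = 7853.982 mm⁴.
Hole 4 (subtracted): ⌀20, A = 314.1593 mm², x = 140 mm, Ī = 7853.982 mm⁴.
By symmetry the centroid is at mid-width, x̄ = 87.5 mm.
Transfer each piece to the centroidal y-axis using Ī + A·d² with d = x − 87.5:
  plate: d = 0 mm → contributes +24 563 802 mm⁴
  hole 1: d = -52.5 mm → contributes −873755.5 mm⁴
  hole 2: d = -17.5 mm → contributes −104065.3 mm⁴
  hole 3: d = 17.5 mm → contributes −104065.3 mm⁴
  hole 4: d = 52.5 mm → contributes −873755.5 mm⁴
Total I = 22 608 161 mm⁴.

I_y ≈ 2.2608 × 10⁷ mm⁴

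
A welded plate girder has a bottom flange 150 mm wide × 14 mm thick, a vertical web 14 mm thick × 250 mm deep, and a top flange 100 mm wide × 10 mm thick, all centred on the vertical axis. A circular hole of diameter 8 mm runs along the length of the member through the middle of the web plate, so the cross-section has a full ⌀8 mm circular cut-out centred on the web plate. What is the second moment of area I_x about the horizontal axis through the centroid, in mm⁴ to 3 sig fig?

Split into non-overlapping primitives; take the origin at the lower-left of the bounding box.
Bottom plate: 150 × 14, A = 2 100 mm², y = 7 mm, Ī = 34 300 mm⁴.
Web plate: 14 × 250, A = 3 500 mm², y = 139 mm, Ī = 18 229 167 mm⁴.
Top plate: 100 × 10, A = 1 000 mm², y = 269 mm, Ī = 8333.3 mm⁴.
Hole (subtracted): ⌀8, A = 50.265 mm², y = 139 mm, Ī = 201.06 mm⁴.
Centroid: ȳ = ΣA·y / ΣA = 116.53 mm.
Transfer each piece to the horizontal axis through the centroid using Ī + A·d² with d = y − 116.53:
  bottom plate: d = -109.53 mm → contributes +25 225 695 mm⁴
  web plate: d = 22.474 mm → contributes +19 996 979 mm⁴
  top plate: d = 152.47 mm → contributes +23 256 713 mm⁴
  hole: d = 22.474 mm → contributes −25 590 mm⁴
Total I = 68 453 798 mm⁴.

I_x ≈ 6.85 × 10⁷ mm⁴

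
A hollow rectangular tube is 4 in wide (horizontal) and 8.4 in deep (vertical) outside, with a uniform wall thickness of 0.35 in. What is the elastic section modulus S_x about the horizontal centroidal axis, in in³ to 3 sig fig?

S_x ≈ 17.1 in³

Decompose the section into non-overlapping parts with the origin at the bottom-left of its bounding rectangle.
Outer rectangle: 4 × 8.4, A = 33.6 in², y = 4.2 in, Ī = 197.57 in⁴.
Inner void (subtracted): 3.3 × 7.7, A = 25.41 in², y = 4.2 in, Ī = 125.55 in⁴.
By symmetry the centroid is at mid-height, ȳ = 4.2 in.
All pieces are centred on the horizontal centroidal axis, so I = ΣĪ (holes subtracted) = 72.021 in⁴.
Extreme fibre distance c = 4.2 in; S = I/c = 17.148 in³.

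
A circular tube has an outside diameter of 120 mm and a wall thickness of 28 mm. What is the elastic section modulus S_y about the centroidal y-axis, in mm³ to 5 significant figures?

S_y ≈ 1.5592 × 10⁵ mm³

Treat the section as a set of non-overlapping primitives; coordinates are from the bounding-box lower-left.
Outer circle: ⌀120, A = 11309.73 mm², x = 60 mm, Ī = 10 178 760 mm⁴.
Bore (subtracted): ⌀64, A = 3216.991 mm², x = 60 mm, Ī = 823549.7 mm⁴.
By symmetry the centroid is at mid-width, x̄ = 60 mm.
All pieces are centred on the centroidal y-axis, so I = ΣĪ (holes subtracted) = 9 355 211 mm⁴.
Extreme fibre distance c = 60 mm; S = I/c = 155920.2 mm³.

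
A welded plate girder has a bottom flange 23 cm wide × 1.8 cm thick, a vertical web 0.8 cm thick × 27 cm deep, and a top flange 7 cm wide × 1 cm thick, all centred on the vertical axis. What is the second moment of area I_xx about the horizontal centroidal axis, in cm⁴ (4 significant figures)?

I_xx ≈ 7735 cm⁴

Treat the section as a set of non-overlapping primitives; coordinates are from the bounding-box lower-left.
Bottom plate: 23 × 1.8, A = 41.4 cm², y = 0.9 cm, Ī = 11.178 cm⁴.
Web plate: 0.8 × 27, A = 21.6 cm², y = 15.3 cm, Ī = 1312.2 cm⁴.
Top plate: 7 × 1, A = 7 cm², y = 29.3 cm, Ī = 0.583333 cm⁴.
Centroid: ȳ = ΣA·y / ΣA = 8.18343 cm.
Transfer each piece to the horizontal centroidal axis using Ī + A·d² with d = y − 8.18343:
  bottom plate: d = -7.28343 cm → contributes +2207.38 cm⁴
  web plate: d = 7.11657 cm → contributes +2406.14 cm⁴
  top plate: d = 21.1166 cm → contributes +3121.95 cm⁴
Total I = 7735.47 cm⁴.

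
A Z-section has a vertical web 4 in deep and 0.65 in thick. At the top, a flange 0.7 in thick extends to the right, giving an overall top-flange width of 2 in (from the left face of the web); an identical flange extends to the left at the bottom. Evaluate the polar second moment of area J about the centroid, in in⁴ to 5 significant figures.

Split into non-overlapping primitives; take the origin at the lower-left of the bounding box.
Web: 0.65 × 4, A = 2.6 in², y = 2 in, Ī = 3.466667 in⁴.
Top flange (beyond web): 1.35 × 0.7, A = 0.945 in², y = 3.65 in, Ī = 0.0385875 in⁴.
Bottom flange (beyond web): 1.35 × 0.7, A = 0.945 in², y = 0.35 in, Ī = 0.0385875 in⁴.
Centroid: ȳ = ΣA·y / ΣA = 2 in.
Transfer each piece to the centroidal x-axis using Ī + A·d² with d = y − 2:
  web: d = 0 in → contributes +3.466667 in⁴
  top flange (beyond web): d = 1.65 in → contributes +2.61135 in⁴
  bottom flange (beyond web): d = -1.65 in → contributes +2.61135 in⁴
Total I = 8.689367 in⁴.
For the y-axis: x̄ = 1.675 in.
Repeating about the centroidal y-axis gives I_y = 2.268585 in⁴.
Polar second moment: J = I_x + I_y = 10.95795 in⁴.

J ≈ 10.958 in⁴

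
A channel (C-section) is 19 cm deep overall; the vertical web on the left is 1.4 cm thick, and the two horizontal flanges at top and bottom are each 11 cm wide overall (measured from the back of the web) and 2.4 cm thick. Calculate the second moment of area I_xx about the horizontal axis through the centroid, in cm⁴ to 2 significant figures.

I_xx ≈ 4000 cm⁴

Treat the section as a set of non-overlapping primitives; coordinates are from the bounding-box lower-left.
Web: 1.4 × 19, A = 26.6 cm², y = 9.5 cm, Ī = 800.2 cm⁴.
Top flange (beyond web): 9.6 × 2.4, A = 23.04 cm², y = 17.8 cm, Ī = 11.06 cm⁴.
Bottom flange (beyond web): 9.6 × 2.4, A = 23.04 cm², y = 1.2 cm, Ī = 11.06 cm⁴.
By symmetry the centroid is at mid-height, ȳ = 9.5 cm.
Transfer each piece to the horizontal axis through the centroid using Ī + A·d² with d = y − 9.5:
  web: d = 0 cm → contributes +800.2 cm⁴
  top flange (beyond web): d = 8.3 cm → contributes +1 598 cm⁴
  bottom flange (beyond web): d = -8.3 cm → contributes +1 598 cm⁴
Total I = 3 997 cm⁴.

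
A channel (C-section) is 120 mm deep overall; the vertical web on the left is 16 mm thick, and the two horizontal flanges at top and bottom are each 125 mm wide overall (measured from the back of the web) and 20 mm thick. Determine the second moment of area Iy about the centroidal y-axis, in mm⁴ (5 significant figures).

Iy ≈ 9.5647 × 10⁶ mm⁴

Decompose the section into non-overlapping parts with the origin at the bottom-left of its bounding rectangle.
Web: 16 × 120, A = 1 920 mm², x = 8 mm, Ī = 40 960 mm⁴.
Top flange (beyond web): 109 × 20, A = 2 180 mm², x = 70.5 mm, Ī = 2 158 382 mm⁴.
Bottom flange (beyond web): 109 × 20, A = 2 180 mm², x = 70.5 mm, Ī = 2 158 382 mm⁴.
Centroid: x̄ = ΣA·x / ΣA = 51.39172 mm.
Transfer each piece to the centroidal y-axis using Ī + A·d² with d = x − 51.39172:
  web: d = -43.39172 mm → contributes +3 656 015 mm⁴
  top flange (beyond web): d = 19.10828 mm → contributes +2 954 357 mm⁴
  bottom flange (beyond web): d = 19.10828 mm → contributes +2 954 357 mm⁴
Total I = 9 564 730 mm⁴.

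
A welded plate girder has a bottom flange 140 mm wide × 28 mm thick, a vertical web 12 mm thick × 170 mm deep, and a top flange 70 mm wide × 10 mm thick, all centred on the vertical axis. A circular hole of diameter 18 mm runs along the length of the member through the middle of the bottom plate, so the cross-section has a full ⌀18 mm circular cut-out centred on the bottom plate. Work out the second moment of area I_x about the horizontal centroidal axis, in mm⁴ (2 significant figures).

I_x ≈ 3.3 × 10⁷ mm⁴

Break the section into simple shapes (no overlaps), measuring from the bottom-left corner of the bounding box.
Bottom plate: 140 × 28, A = 3 920 mm², y = 14 mm, Ī = 256 107 mm⁴.
Web plate: 12 × 170, A = 2 040 mm², y = 113 mm, Ī = 4 913 000 mm⁴.
Top plate: 70 × 10, A = 700 mm², y = 203 mm, Ī = 5 833 mm⁴.
Hole (subtracted): ⌀18, A = 254.5 mm², y = 14 mm, Ī = 5 153 mm⁴.
Centroid: ȳ = ΣA·y / ΣA = 66.18 mm.
Transfer each piece to the horizontal centroidal axis using Ī + A·d² with d = y − 66.18:
  bottom plate: d = -52.18 mm → contributes +10 930 535 mm⁴
  web plate: d = 46.82 mm → contributes +9 384 331 mm⁴
  top plate: d = 136.8 mm → contributes +13 109 052 mm⁴
  hole: d = -52.18 mm → contributes −698 089 mm⁴
Total I = 32 725 828 mm⁴.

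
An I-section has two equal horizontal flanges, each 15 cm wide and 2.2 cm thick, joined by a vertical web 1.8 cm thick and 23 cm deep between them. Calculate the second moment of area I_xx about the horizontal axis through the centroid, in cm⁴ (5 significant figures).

I_xx ≈ 1.2330 × 10⁴ cm⁴

Split into non-overlapping primitives; take the origin at the lower-left of the bounding box.
Bottom flange: 15 × 2.2, A = 33 cm², y = 1.1 cm, Ī = 13.31 cm⁴.
Web: 1.8 × 23, A = 41.4 cm², y = 13.7 cm, Ī = 1825.05 cm⁴.
Top flange: 15 × 2.2, A = 33 cm², y = 26.3 cm, Ī = 13.31 cm⁴.
By symmetry the centroid is at mid-height, ȳ = 13.7 cm.
Transfer each piece to the horizontal axis through the centroid using Ī + A·d² with d = y − 13.7:
  bottom flange: d = -12.6 cm → contributes +5252.39 cm⁴
  web: d = 0 cm → contributes +1825.05 cm⁴
  top flange: d = 12.6 cm → contributes +5252.39 cm⁴
Total I = 12329.83 cm⁴.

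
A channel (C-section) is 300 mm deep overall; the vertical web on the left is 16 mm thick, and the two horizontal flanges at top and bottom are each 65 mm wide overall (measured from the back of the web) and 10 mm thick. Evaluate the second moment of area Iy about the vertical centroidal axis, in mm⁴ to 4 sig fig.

Iy ≈ 1.158 × 10⁶ mm⁴

Break the section into simple shapes (no overlaps), measuring from the bottom-left corner of the bounding box.
Web: 16 × 300, A = 4 800 mm², x = 8 mm, Ī = 102 400 mm⁴.
Top flange (beyond web): 49 × 10, A = 490 mm², x = 40.5 mm, Ī = 98040.8 mm⁴.
Bottom flange (beyond web): 49 × 10, A = 490 mm², x = 40.5 mm, Ī = 98040.8 mm⁴.
Centroid: x̄ = ΣA·x / ΣA = 13.5104 mm.
Transfer each piece to the vertical centroidal axis using Ī + A·d² with d = x − 13.5104:
  web: d = -5.51038 mm → contributes +248 149 mm⁴
  top flange (beyond web): d = 26.9896 mm → contributes +454 976 mm⁴
  bottom flange (beyond web): d = 26.9896 mm → contributes +454 976 mm⁴
Total I = 1 158 101 mm⁴.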